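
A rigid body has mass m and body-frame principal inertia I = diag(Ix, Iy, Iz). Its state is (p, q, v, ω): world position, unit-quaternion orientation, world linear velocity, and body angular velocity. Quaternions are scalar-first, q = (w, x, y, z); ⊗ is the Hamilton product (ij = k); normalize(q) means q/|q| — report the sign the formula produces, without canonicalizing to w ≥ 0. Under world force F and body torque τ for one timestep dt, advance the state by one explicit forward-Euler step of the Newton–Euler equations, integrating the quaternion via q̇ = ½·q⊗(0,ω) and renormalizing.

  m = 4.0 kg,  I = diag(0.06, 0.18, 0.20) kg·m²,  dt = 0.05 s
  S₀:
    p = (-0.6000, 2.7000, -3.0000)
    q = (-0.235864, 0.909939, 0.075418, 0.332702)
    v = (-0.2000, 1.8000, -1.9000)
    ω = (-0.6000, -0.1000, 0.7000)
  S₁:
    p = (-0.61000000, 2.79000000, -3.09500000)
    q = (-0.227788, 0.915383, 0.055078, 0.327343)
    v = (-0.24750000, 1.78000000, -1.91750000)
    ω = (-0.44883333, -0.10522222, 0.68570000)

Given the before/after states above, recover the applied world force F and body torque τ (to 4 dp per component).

Δv = v₁−v₀ = (-0.04750000, -0.02000000, -0.01750000)
applied force F = (-3.8000, -1.6000, -1.4000)
Δω = ω₁−ω₀ = (0.15116667, -0.00522222, -0.01430000)
ω₀×(Iω₀) = (-0.0014, 0.0588, 0.0072)
τ = I·(Δω/dt) + ω₀×(Iω₀) = (0.1800, 0.0400, -0.0500)

F = (-3.8000, -1.6000, -1.4000)
τ = (0.1800, 0.0400, -0.0500)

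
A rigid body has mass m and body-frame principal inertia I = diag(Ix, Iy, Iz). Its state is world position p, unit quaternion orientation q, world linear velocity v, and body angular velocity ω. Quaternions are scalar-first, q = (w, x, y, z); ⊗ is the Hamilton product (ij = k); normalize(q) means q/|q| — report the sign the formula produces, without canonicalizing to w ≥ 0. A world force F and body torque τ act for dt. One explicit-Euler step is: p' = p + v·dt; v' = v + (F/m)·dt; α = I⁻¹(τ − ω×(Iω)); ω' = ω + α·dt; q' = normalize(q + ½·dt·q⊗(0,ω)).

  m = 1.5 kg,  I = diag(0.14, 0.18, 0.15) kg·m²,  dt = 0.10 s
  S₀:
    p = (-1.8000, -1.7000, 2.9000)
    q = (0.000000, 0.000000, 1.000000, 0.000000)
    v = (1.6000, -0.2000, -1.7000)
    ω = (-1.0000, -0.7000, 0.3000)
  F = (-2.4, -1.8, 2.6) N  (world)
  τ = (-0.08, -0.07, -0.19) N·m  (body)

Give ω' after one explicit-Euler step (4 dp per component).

ω×(Iω) gyroscopic = (0.0063, 0.0030, 0.0280)
(τ − ω×Iω)/I = (-0.6164, -0.4056, -1.4533)
new body rate ω' = (-1.0616, -0.7406, 0.1547)

ω' = (-1.0616, -0.7406, 0.1547)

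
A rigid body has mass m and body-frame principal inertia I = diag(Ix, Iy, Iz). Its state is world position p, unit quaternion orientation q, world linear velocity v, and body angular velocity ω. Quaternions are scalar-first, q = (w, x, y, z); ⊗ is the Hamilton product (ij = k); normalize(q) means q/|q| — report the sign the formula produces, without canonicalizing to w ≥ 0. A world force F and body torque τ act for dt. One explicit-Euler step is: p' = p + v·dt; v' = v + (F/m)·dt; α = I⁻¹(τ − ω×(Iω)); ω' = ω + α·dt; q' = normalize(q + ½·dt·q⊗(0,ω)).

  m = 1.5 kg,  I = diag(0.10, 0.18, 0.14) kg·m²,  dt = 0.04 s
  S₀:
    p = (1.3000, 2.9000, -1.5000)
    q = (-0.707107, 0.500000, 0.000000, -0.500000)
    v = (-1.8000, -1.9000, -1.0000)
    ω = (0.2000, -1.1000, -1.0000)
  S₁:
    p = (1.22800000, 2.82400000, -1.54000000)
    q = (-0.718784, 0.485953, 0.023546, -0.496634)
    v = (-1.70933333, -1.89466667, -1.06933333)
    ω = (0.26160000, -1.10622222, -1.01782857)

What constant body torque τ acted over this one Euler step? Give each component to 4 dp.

rate change Δω = (0.06160000, -0.00622222, -0.01782857)
ω₀×(Iω₀) = (-0.0440, 0.0080, -0.0176)
I·α + gyro = (0.1100, -0.0200, -0.0800)

τ = (0.1100, -0.0200, -0.0800)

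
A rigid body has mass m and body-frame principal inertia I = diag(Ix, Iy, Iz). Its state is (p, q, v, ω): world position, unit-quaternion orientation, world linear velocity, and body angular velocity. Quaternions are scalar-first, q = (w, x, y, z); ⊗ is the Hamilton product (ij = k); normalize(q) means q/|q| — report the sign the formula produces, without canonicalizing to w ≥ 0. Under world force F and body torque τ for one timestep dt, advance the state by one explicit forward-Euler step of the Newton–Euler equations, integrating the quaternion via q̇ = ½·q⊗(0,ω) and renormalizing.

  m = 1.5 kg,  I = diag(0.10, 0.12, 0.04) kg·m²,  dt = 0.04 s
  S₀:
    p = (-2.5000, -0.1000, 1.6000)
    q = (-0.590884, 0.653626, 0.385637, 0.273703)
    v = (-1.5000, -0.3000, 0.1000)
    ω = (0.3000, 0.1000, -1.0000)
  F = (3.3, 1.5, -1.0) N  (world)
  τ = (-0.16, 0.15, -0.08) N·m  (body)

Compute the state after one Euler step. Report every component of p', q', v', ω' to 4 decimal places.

a = F/m = (2.2000, 1.0000, -0.6667)
p + v·dt = (-2.5600, -0.1120, 1.6040)
v' = v + a·dt = (-1.4120, -0.2600, 0.0733)
α = I⁻¹(τ − ω×Iω) = (-1.6800, 1.4000, -2.0150)
new body rate ω' = (0.2328, 0.1560, -1.0806)
2q̇ = q⊗(0,ω) = (0.0390515, -0.5902725, 0.6766485, 0.5405555)
q + ½dt·q⊗(0,ω), renormalized = (-0.5900, 0.6417, 0.3991, 0.2845)

p' = (-2.5600, -0.1120, 1.6040)
q' = (-0.5900, 0.6417, 0.3991, 0.2845)
v' = (-1.4120, -0.2600, 0.0733)
ω' = (0.2328, 0.1560, -1.0806)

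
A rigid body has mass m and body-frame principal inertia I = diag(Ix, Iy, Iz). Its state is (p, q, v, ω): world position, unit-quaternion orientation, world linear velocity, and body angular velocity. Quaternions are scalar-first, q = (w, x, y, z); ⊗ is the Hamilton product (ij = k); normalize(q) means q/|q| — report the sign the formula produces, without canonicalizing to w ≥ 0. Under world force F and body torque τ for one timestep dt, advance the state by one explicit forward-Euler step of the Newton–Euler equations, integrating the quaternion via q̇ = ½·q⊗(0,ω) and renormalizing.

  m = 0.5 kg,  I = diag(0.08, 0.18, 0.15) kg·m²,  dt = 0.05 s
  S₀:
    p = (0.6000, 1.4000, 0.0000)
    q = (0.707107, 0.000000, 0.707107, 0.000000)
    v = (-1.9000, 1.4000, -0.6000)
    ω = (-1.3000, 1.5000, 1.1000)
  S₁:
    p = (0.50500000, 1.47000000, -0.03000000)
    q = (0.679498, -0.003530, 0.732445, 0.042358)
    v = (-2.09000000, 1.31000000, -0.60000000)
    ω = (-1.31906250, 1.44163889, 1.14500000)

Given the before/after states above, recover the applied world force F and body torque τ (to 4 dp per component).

Δω = ω₁−ω₀ = (-0.01906250, -0.05836111, 0.04500000)
I·α + gyro = (-0.0800, -0.1100, -0.0600)
Δv = v₁−v₀ = (-0.19000000, -0.09000000, 0.00000000)
F = m·Δv/dt = (-1.9000, -0.9000, 0.0000)

F = (-1.9000, -0.9000, 0.0000)
τ = (-0.0800, -0.1100, -0.0600)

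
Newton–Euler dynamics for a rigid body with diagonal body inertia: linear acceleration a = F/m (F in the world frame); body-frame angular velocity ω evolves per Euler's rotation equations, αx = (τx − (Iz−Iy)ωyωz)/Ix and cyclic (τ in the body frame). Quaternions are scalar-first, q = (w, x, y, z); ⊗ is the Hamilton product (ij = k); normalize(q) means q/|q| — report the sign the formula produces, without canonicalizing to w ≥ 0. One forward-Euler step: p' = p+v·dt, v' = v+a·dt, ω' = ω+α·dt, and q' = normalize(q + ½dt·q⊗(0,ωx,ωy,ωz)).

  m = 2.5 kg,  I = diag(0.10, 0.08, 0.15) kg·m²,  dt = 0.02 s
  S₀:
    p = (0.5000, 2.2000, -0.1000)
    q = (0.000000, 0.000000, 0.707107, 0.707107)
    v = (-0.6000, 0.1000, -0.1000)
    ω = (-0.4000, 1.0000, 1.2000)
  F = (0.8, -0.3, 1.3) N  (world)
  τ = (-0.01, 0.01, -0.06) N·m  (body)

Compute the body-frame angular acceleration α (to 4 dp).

ω×(Iω) gyroscopic = (0.0840, 0.0240, 0.0080)
(τ − ω×Iω)/I = (-0.9400, -0.1750, -0.4533)

α = (-0.9400, -0.1750, -0.4533)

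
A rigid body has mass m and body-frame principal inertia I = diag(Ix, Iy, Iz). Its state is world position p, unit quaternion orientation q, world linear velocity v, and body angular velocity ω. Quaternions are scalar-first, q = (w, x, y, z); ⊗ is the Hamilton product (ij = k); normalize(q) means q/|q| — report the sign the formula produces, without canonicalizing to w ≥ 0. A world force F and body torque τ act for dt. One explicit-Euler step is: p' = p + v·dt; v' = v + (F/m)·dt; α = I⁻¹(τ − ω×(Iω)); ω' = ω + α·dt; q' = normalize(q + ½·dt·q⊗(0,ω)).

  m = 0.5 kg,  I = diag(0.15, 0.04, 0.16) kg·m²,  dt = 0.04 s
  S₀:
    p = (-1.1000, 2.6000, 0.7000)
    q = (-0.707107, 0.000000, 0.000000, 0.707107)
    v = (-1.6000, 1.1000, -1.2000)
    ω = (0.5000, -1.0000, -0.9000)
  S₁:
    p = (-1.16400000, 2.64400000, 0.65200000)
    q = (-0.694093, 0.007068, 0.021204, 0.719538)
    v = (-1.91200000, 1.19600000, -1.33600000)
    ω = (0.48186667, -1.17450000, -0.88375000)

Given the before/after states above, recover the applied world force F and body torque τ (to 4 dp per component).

velocity change Δv = (-0.31200000, 0.09600000, -0.13600000)
F = m·Δv/dt = (-3.9000, 1.2000, -1.7000)
Δω = ω₁−ω₀ = (-0.01813333, -0.17450000, 0.01625000)
I·α + gyro = (0.0400, -0.1700, 0.1200)

F = (-3.9000, 1.2000, -1.7000)
τ = (0.0400, -0.1700, 0.1200)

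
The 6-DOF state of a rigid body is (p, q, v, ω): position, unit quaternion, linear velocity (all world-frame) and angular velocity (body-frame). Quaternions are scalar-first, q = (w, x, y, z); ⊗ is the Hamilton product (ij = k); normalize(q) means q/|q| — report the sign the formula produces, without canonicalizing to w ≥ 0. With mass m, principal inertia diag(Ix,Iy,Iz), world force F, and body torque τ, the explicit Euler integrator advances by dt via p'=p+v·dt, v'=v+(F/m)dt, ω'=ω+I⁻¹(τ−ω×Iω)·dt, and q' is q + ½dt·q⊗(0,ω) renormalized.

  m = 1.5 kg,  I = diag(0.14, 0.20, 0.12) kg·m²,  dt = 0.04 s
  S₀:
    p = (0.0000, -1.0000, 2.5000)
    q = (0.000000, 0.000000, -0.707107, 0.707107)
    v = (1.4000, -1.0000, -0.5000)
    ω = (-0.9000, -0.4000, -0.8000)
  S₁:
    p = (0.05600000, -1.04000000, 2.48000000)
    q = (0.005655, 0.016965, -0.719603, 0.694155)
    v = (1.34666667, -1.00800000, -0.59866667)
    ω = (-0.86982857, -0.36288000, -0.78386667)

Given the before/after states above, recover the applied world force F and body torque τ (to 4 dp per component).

F = (-2.0000, -0.3000, -3.7000)
τ = (0.0800, 0.2000, 0.0700)

v₁ − v₀ = (-0.05333333, -0.00800000, -0.09866667)
F = m·Δv/dt = (-2.0000, -0.3000, -3.7000)
ω₁ − ω₀ = (0.03017143, 0.03712000, 0.01613333)
gyro term ω₀×Iω₀ = (-0.0256, 0.0144, 0.0216)
I·α + gyro = (0.0800, 0.2000, 0.0700)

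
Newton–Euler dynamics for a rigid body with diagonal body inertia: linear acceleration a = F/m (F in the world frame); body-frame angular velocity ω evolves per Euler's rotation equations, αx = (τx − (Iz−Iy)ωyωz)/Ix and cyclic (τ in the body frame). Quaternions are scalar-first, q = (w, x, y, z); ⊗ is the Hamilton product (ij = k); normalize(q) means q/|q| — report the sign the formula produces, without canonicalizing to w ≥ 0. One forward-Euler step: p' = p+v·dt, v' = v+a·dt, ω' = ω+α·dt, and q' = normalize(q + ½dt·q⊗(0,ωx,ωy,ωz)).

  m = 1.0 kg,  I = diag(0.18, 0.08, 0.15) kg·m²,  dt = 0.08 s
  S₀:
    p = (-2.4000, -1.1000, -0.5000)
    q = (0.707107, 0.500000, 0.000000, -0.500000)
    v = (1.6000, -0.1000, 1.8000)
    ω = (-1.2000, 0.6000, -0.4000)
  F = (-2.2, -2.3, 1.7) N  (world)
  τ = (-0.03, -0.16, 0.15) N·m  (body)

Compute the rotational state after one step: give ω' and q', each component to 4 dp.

ω' = (-1.2059, 0.4256, -0.3584)
q' = (0.7220, 0.4773, 0.0489, -0.4985)

α = I⁻¹(τ − ω×Iω) = (-0.0733, -2.1800, 0.5200)
ω + α·dt = (-1.2059, 0.4256, -0.3584)
2q̇ = q⊗(0,ω) = (0.4000000, -0.5485284, 1.2242642, 0.0171572)
q' = normalize(q + ½dt·q⊗(0,ω)) = (0.7220, 0.4773, 0.0489, -0.4985)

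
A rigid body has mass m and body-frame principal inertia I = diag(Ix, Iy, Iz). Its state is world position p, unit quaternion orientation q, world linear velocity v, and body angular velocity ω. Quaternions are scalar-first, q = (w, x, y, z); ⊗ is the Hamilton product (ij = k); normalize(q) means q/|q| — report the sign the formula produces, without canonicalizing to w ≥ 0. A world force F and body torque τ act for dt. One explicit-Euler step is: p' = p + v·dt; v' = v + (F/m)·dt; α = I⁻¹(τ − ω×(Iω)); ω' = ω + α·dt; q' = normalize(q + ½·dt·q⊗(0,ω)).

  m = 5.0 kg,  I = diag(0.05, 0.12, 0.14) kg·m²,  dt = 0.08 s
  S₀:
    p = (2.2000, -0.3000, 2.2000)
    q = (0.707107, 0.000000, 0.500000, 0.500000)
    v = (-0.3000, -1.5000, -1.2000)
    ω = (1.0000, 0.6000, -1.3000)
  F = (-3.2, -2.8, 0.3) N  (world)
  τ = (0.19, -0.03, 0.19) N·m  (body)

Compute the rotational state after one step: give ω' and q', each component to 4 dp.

ω' = (1.3290, 0.5020, -1.2154)
q' = (0.7194, -0.0097, 0.5357, 0.4422)

gyro term ω×Iω = (-0.0156, 0.1170, 0.0420)
α = I⁻¹(τ − ω×Iω) = (4.1120, -1.2250, 1.0571)
ω' = ω + α·dt = (1.3290, 0.5020, -1.2154)
q⊗(0,ω) = (0.3500000, -0.2428930, 0.9242642, -1.4192391)
updated quaternion q' = (0.7194, -0.0097, 0.5357, 0.4422)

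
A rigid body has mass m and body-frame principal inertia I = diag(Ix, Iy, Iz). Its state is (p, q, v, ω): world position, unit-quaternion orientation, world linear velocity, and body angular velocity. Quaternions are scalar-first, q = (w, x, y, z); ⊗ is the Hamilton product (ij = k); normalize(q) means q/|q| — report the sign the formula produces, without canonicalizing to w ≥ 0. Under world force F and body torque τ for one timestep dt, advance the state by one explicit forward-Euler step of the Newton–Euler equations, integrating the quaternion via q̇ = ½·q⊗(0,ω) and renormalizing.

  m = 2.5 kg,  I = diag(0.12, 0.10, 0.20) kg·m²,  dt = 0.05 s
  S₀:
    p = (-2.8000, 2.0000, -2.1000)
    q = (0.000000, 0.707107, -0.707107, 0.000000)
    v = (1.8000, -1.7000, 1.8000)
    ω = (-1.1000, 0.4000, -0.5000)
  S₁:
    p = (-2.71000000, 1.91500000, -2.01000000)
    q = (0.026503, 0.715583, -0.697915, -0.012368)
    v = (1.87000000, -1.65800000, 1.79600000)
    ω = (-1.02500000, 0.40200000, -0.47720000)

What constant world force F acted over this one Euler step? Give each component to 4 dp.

F = (3.5000, 2.1000, -0.2000)

Δv = v₁−v₀ = (0.07000000, 0.04200000, -0.00400000)
F = m·Δv/dt = (3.5000, 2.1000, -0.2000)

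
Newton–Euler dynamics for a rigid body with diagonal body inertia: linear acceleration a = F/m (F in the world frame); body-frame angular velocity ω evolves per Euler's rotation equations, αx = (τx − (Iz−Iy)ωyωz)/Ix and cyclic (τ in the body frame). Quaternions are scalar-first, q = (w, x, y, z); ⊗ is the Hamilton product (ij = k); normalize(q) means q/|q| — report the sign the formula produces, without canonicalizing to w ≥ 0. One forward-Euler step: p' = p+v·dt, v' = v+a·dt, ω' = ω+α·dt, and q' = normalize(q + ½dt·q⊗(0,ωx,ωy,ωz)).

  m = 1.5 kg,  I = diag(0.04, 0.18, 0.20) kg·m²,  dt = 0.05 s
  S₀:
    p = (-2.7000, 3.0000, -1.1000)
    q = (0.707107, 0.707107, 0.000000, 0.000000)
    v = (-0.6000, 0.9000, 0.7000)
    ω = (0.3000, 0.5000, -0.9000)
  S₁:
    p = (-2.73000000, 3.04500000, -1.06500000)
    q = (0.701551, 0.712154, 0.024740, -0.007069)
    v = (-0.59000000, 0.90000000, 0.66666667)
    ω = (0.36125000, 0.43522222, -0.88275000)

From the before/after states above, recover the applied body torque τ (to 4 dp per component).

τ = (0.0400, -0.1900, 0.0900)

rate change Δω = (0.06125000, -0.06477778, 0.01725000)
gyro term ω₀×Iω₀ = (-0.0090, 0.0432, 0.0210)
I·α + gyro = (0.0400, -0.1900, 0.0900)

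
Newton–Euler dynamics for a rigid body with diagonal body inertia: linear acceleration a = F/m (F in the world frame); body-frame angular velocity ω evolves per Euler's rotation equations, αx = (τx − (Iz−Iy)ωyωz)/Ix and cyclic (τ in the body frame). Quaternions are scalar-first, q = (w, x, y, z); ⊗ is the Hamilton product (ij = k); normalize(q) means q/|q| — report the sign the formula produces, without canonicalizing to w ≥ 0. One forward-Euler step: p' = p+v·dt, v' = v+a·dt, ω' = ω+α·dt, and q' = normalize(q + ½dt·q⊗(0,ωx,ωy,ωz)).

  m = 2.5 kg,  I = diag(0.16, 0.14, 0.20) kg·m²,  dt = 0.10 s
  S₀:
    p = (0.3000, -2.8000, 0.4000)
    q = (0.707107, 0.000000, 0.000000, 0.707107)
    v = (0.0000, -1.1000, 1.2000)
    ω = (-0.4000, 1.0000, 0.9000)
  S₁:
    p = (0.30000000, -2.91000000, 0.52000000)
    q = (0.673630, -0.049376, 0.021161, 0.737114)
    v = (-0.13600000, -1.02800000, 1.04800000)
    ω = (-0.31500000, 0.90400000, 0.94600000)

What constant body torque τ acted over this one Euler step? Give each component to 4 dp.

τ = (0.1900, -0.1200, 0.1000)

Δω = ω₁−ω₀ = (0.08500000, -0.09600000, 0.04600000)
τ = I·(Δω/dt) + ω₀×(Iω₀) = (0.1900, -0.1200, 0.1000)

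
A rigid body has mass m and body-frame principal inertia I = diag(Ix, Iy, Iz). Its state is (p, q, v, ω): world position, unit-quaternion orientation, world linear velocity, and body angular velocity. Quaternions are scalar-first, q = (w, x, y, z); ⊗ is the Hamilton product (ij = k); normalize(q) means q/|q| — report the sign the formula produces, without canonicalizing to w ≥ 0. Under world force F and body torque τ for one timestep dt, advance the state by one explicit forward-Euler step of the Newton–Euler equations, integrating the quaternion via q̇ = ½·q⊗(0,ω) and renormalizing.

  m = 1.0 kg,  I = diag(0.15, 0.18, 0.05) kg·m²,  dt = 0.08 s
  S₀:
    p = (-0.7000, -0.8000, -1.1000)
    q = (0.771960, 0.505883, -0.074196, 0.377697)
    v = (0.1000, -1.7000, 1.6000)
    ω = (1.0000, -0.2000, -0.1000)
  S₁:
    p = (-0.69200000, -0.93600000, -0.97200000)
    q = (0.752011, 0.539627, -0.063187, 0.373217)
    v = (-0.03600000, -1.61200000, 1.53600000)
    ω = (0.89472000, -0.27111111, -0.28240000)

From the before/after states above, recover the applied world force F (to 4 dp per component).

Δv = v₁−v₀ = (-0.13600000, 0.08800000, -0.06400000)
applied force F = (-1.7000, 1.1000, -0.8000)

F = (-1.7000, 1.1000, -0.8000)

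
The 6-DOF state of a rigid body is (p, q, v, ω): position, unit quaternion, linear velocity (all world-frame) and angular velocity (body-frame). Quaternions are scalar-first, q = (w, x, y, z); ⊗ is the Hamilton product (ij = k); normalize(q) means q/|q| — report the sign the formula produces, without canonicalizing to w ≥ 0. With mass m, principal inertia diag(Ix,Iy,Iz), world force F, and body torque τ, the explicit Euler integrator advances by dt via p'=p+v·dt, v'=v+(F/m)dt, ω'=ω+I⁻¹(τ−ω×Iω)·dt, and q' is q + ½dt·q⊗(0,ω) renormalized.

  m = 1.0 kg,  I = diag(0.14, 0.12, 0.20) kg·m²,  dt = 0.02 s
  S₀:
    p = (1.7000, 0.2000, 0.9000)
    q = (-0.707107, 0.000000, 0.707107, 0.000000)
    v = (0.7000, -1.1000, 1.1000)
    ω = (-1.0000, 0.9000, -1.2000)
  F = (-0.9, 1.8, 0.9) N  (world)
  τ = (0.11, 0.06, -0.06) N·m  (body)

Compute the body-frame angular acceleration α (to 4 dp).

precession coupling ω×(Iω) = (-0.0864, -0.0720, 0.0180)
angular accel α = (1.4029, 1.1000, -0.3900)

α = (1.4029, 1.1000, -0.3900)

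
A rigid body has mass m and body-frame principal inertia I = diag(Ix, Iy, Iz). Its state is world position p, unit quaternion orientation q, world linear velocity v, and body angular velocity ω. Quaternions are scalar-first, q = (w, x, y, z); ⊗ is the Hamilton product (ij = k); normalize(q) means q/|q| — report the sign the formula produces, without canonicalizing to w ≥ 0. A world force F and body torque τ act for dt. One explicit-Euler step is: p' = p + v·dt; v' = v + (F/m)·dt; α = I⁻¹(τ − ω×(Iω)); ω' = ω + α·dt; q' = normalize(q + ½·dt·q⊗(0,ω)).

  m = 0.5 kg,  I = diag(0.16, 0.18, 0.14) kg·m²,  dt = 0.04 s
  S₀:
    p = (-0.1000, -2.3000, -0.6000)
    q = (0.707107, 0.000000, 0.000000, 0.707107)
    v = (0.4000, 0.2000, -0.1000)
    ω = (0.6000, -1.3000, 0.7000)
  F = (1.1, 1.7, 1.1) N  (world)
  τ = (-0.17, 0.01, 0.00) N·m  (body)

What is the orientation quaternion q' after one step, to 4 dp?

2q̇ = q⊗(0,ω) = (-0.4949749, 1.3435033, -0.4949749, 0.4949749)
q' = normalize(q + ½dt·q⊗(0,ω)) = (0.6969, 0.0269, -0.0099, 0.7166)

q' = (0.6969, 0.0269, -0.0099, 0.7166)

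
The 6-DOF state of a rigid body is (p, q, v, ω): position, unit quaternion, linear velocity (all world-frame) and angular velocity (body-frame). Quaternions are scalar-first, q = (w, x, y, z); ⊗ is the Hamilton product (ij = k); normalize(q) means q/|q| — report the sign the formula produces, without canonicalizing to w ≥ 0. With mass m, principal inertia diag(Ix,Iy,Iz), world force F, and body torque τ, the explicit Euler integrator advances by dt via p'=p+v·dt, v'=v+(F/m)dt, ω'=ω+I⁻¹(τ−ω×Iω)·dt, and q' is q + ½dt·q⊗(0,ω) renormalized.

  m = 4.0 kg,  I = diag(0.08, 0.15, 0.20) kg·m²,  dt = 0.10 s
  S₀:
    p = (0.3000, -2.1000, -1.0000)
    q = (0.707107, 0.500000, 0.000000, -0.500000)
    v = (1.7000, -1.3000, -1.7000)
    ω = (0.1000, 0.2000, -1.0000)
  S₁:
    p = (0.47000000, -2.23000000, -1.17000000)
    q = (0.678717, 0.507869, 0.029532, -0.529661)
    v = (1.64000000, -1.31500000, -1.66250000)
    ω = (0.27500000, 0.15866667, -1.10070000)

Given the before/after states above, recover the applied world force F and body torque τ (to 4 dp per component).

velocity change Δv = (-0.06000000, -0.01500000, 0.03750000)
applied force F = (-2.4000, -0.6000, 1.5000)
Δω = ω₁−ω₀ = (0.17500000, -0.04133333, -0.10070000)
precession coupling = (-0.0100, 0.0120, 0.0014)
I·α + gyro = (0.1300, -0.0500, -0.2000)

F = (-2.4000, -0.6000, 1.5000)
τ = (0.1300, -0.0500, -0.2000)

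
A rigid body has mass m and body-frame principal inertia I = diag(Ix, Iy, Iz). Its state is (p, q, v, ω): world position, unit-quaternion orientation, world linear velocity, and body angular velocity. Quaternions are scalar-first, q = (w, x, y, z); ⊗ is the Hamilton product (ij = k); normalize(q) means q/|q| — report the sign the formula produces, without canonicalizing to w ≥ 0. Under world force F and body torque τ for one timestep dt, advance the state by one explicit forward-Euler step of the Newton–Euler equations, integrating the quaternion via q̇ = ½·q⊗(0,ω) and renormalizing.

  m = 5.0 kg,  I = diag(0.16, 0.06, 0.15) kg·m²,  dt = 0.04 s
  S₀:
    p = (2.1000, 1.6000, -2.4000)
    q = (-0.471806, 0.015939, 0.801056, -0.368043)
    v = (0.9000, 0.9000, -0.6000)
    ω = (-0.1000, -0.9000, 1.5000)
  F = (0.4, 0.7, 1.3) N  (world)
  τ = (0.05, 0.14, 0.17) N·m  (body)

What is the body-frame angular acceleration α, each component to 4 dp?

α = (1.0719, 2.3583, 1.1933)

precession coupling ω×(Iω) = (-0.1215, -0.0015, -0.0090)
α = I⁻¹(τ − ω×Iω) = (1.0719, 2.3583, 1.1933)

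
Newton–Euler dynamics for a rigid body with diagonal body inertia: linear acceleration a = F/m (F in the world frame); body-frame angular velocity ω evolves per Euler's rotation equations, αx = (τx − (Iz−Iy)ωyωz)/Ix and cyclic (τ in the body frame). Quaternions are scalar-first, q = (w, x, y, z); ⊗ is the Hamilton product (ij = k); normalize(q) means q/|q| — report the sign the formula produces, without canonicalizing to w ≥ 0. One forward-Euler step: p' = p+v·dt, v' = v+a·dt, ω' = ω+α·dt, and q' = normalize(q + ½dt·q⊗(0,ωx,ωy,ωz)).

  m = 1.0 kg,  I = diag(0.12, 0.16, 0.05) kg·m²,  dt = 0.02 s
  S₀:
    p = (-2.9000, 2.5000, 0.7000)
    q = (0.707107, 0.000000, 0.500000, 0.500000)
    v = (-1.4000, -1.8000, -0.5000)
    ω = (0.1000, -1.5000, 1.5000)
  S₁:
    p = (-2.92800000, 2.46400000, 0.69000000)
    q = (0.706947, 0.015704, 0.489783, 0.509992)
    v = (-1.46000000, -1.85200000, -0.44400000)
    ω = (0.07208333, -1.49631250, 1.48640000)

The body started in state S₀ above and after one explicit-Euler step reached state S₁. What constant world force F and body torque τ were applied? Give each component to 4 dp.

ω₁ − ω₀ = (-0.02791667, 0.00368750, -0.01360000)
ω₀×(Iω₀) = (0.2475, 0.0105, -0.0060)
τ = I·(Δω/dt) + ω₀×(Iω₀) = (0.0800, 0.0400, -0.0400)
v₁ − v₀ = (-0.06000000, -0.05200000, 0.05600000)
F = m·Δv/dt = (-3.0000, -2.6000, 2.8000)

F = (-3.0000, -2.6000, 2.8000)
τ = (0.0800, 0.0400, -0.0400)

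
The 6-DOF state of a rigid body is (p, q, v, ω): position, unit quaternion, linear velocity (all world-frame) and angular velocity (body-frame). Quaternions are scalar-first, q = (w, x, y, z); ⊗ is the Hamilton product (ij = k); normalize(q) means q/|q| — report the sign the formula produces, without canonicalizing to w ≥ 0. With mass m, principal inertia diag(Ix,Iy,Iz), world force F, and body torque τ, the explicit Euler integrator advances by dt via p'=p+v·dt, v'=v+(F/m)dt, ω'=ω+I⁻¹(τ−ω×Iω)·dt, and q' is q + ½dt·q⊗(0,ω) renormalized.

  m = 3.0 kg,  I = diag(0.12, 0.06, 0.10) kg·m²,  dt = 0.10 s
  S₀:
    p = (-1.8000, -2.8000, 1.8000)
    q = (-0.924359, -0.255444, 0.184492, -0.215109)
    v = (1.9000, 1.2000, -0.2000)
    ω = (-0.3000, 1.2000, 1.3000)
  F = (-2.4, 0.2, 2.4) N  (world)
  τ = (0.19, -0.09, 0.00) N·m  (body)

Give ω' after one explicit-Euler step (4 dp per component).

ω' = (-0.1937, 1.0630, 1.2784)

gyro term ω×Iω = (0.0624, -0.0078, 0.0216)
α = I⁻¹(τ − ω×Iω) = (1.0633, -1.3700, -0.2160)
ω' = ω + α·dt = (-0.1937, 1.0630, 1.2784)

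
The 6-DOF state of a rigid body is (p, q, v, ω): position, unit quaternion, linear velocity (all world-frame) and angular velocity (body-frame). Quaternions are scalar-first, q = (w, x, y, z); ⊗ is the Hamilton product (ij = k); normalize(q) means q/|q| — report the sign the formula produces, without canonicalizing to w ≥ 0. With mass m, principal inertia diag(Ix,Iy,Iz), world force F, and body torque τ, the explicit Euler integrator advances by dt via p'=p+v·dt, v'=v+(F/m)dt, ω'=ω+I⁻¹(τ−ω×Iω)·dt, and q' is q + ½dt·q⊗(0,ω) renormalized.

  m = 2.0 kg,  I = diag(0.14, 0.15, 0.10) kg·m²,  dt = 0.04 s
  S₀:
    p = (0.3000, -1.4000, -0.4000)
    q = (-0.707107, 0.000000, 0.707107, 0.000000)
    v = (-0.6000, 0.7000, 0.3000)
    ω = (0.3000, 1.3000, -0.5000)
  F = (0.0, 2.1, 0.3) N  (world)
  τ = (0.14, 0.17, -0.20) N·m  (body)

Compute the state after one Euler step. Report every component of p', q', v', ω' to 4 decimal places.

p' = (0.2760, -1.3720, -0.3880)
q' = (-0.7252, -0.0113, 0.6884, 0.0028)
v' = (-0.6000, 0.7420, 0.3060)
ω' = (0.3307, 1.3469, -0.5816)

a = F/m = (0.0000, 1.0500, 0.1500)
new position p' = (0.2760, -1.3720, -0.3880)
new velocity v' = (-0.6000, 0.7420, 0.3060)
precession coupling ω×(Iω) = (0.0325, -0.0060, 0.0039)
(τ − ω×Iω)/I = (0.7679, 1.1733, -2.0390)
ω' = ω + α·dt = (0.3307, 1.3469, -0.5816)
Hamilton product q⊗(0,ω) = (-0.9192391, -0.5656856, -0.9192391, 0.1414214)
updated quaternion q' = (-0.7252, -0.0113, 0.6884, 0.0028)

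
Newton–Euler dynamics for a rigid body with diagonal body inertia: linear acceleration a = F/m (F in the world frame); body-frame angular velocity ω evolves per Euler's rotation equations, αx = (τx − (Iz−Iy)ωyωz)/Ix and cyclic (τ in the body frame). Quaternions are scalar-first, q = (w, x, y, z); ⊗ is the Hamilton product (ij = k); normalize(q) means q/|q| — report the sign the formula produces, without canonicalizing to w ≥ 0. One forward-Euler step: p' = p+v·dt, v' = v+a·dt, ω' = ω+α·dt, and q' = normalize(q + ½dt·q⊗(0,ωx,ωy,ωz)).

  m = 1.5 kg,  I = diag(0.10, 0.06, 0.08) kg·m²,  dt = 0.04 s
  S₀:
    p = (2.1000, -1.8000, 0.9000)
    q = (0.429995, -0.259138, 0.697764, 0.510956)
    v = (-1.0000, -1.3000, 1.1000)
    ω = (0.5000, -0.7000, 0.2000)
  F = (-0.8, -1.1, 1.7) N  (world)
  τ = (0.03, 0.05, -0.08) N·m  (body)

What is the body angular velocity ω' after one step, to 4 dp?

ω' = (0.5131, -0.6680, 0.1530)

precession coupling ω×(Iω) = (-0.0028, 0.0020, 0.0140)
(τ − ω×Iω)/I = (0.3280, 0.8000, -1.1750)
ω + α·dt = (0.5131, -0.6680, 0.1530)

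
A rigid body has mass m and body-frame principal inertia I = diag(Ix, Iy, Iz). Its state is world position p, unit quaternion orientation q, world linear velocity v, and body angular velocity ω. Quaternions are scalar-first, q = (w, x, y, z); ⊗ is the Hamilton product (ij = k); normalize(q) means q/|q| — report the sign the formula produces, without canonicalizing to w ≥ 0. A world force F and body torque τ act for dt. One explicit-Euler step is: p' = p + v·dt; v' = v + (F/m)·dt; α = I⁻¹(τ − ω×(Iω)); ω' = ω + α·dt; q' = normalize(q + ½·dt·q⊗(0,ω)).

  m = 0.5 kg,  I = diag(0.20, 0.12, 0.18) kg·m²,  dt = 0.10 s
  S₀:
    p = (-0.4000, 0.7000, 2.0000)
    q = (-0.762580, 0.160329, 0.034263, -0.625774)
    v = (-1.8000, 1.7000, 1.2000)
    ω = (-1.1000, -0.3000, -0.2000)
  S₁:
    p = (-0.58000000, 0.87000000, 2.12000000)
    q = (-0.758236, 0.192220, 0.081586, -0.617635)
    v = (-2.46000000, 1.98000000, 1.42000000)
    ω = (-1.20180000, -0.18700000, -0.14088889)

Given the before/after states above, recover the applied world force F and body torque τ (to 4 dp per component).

rate change Δω = (-0.10180000, 0.11300000, 0.05911111)
τ = I·(Δω/dt) + ω₀×(Iω₀) = (-0.2000, 0.1400, 0.0800)
velocity change Δv = (-0.66000000, 0.28000000, 0.22000000)
m·(v₁−v₀)/dt = (-3.3000, 1.4000, 1.1000)

F = (-3.3000, 1.4000, 1.1000)
τ = (-0.2000, 0.1400, 0.0800)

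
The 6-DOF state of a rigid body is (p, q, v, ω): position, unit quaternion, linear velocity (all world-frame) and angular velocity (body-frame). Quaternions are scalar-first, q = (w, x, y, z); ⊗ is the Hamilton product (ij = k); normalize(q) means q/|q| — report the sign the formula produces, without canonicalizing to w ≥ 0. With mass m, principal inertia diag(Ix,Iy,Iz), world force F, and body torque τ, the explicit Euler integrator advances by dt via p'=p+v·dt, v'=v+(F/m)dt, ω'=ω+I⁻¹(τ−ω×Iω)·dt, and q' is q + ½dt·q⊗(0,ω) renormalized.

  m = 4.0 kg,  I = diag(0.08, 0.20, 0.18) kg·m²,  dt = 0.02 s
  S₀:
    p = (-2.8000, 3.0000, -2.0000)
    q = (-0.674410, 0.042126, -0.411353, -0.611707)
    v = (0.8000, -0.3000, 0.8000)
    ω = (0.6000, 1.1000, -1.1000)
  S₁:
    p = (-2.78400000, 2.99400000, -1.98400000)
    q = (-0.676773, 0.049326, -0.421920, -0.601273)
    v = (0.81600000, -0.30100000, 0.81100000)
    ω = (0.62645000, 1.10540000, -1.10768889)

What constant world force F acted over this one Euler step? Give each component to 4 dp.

velocity change Δv = (0.01600000, -0.00100000, 0.01100000)
applied force F = (3.2000, -0.2000, 2.2000)

F = (3.2000, -0.2000, 2.2000)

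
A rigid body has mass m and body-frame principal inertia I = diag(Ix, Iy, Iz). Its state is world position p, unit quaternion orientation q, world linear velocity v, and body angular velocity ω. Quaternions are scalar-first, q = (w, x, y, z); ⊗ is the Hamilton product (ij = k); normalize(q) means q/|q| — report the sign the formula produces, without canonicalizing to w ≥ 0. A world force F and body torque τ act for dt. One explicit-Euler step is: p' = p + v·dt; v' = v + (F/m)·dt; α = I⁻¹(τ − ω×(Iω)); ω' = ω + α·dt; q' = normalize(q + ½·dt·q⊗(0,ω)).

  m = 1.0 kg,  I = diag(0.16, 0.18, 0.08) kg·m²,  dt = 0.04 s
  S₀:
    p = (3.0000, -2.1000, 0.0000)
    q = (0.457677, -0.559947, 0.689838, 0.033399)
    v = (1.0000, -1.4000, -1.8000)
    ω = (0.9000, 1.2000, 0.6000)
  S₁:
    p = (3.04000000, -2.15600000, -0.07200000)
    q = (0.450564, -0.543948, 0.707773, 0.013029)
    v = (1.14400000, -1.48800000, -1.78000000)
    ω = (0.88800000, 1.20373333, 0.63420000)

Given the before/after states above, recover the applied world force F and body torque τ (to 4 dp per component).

rate change Δω = (-0.01200000, 0.00373333, 0.03420000)
applied torque τ = (-0.1200, 0.0600, 0.0900)
velocity change Δv = (0.14400000, -0.08800000, 0.02000000)
applied force F = (3.6000, -2.2000, 0.5000)

F = (3.6000, -2.2000, 0.5000)
τ = (-0.1200, 0.0600, 0.0900)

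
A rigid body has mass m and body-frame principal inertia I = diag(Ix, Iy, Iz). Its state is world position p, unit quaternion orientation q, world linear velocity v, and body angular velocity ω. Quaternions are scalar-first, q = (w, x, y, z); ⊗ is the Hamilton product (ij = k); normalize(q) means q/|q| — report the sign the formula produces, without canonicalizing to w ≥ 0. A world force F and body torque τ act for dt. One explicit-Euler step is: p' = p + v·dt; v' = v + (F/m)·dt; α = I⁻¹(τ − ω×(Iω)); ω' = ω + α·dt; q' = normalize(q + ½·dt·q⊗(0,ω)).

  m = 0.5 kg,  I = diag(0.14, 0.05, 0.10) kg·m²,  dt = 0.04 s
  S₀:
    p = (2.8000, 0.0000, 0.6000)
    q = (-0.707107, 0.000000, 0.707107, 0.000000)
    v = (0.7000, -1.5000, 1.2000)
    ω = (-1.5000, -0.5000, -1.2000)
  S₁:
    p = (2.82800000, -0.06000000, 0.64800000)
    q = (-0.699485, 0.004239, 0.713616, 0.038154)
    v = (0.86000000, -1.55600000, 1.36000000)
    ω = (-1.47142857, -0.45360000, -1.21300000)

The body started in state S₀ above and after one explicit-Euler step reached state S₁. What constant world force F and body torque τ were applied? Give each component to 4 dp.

rate change Δω = (0.02857143, 0.04640000, -0.01300000)
ω₀×(Iω₀) = (0.0300, 0.0720, -0.0675)
I·α + gyro = (0.1300, 0.1300, -0.1000)
velocity change Δv = (0.16000000, -0.05600000, 0.16000000)
applied force F = (2.0000, -0.7000, 2.0000)

F = (2.0000, -0.7000, 2.0000)
τ = (0.1300, 0.1300, -0.1000)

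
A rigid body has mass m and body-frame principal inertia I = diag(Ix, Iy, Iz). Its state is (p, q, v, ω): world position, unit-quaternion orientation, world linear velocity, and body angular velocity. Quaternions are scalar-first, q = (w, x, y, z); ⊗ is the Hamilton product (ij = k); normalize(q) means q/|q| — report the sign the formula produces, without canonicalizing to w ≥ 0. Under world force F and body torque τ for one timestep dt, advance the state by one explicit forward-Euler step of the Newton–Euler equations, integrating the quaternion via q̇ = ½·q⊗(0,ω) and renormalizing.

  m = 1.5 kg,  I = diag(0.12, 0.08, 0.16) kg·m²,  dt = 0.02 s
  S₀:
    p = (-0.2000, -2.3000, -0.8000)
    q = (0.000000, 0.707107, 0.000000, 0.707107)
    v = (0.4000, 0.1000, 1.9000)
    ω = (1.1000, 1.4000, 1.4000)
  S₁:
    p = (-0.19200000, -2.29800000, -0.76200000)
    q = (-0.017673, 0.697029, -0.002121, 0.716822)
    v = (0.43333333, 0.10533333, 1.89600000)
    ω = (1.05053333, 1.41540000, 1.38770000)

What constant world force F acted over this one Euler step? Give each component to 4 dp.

F = (2.5000, 0.4000, -0.3000)

Δv = v₁−v₀ = (0.03333333, 0.00533333, -0.00400000)
m·(v₁−v₀)/dt = (2.5000, 0.4000, -0.3000)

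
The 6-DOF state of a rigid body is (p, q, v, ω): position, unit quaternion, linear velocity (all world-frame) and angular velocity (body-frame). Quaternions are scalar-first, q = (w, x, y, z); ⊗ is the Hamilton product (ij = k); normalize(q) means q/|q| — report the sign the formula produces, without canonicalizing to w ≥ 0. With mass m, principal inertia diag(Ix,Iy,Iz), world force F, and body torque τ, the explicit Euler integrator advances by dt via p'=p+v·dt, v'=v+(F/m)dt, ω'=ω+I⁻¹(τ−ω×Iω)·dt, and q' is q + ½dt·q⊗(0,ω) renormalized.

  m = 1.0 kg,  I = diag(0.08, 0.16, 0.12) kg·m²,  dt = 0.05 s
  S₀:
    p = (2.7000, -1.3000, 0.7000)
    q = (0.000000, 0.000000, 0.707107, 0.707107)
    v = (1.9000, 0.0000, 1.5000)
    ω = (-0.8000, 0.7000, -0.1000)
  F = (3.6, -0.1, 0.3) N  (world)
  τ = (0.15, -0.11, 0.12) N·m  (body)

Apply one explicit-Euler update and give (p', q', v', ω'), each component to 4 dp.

p' = (2.7950, -1.3000, 0.7750)
q' = (-0.0106, -0.0141, 0.6927, 0.7210)
v' = (2.0800, -0.0050, 1.5150)
ω' = (-0.7080, 0.6666, -0.0313)

angular accel α = (1.8400, -0.6675, 1.3733)
ω + α·dt = (-0.7080, 0.6666, -0.0313)
Hamilton product q⊗(0,ω) = (-0.4242642, -0.5656856, -0.5656856, 0.5656856)
q + ½dt·q⊗(0,ω), renormalized = (-0.0106, -0.0141, 0.6927, 0.7210)
a = (3.6000, -0.1000, 0.3000)
p' = p + v·dt = (2.7950, -1.3000, 0.7750)
new velocity v' = (2.0800, -0.0050, 1.5150)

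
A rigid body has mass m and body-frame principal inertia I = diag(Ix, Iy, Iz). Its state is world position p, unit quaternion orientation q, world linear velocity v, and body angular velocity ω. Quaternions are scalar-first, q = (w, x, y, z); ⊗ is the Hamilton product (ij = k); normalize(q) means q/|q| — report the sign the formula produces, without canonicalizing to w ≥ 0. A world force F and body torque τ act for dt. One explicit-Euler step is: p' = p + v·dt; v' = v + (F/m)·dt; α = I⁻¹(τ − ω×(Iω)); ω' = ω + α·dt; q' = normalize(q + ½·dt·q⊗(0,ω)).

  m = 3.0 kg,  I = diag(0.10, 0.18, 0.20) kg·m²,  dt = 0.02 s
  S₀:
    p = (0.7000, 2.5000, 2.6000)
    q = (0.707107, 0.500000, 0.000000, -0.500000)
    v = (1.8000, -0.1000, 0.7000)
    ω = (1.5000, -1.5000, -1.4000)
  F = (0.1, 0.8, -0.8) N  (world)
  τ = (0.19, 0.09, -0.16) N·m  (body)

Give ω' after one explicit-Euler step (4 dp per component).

ω' = (1.5296, -1.5133, -1.3980)

(τ − ω×Iω)/I = (1.4800, -0.6667, 0.1000)
ω' = ω + α·dt = (1.5296, -1.5133, -1.3980)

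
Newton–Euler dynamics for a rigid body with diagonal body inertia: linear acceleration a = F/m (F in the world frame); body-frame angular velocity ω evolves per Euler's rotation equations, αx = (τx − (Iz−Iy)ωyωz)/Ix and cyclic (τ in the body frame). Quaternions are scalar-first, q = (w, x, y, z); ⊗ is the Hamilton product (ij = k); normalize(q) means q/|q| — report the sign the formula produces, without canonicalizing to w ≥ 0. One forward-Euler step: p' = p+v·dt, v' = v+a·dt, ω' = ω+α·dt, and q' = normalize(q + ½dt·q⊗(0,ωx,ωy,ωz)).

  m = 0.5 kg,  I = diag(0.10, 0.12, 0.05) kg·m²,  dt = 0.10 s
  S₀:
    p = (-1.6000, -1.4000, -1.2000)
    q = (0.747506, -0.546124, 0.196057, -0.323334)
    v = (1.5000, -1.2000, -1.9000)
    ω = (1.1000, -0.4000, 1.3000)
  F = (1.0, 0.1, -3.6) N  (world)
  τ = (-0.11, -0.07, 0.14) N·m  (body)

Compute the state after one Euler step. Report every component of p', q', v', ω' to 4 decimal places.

new position p' = (-1.4500, -1.5200, -1.3900)
new velocity v' = (1.7000, -1.1800, -2.6200)
precession coupling ω×(Iω) = (0.0364, 0.0715, -0.0088)
(τ − ω×Iω)/I = (-1.4640, -1.1792, 2.9760)
ω' = ω + α·dt = (0.9536, -0.5179, 1.5976)
q⊗(0,ω) = (1.0994934, 0.9477971, 0.0552914, 0.9745447)
q' = normalize(q + ½dt·q⊗(0,ω)) = (0.7994, -0.4968, 0.1981, -0.2736)

p' = (-1.4500, -1.5200, -1.3900)
q' = (0.7994, -0.4968, 0.1981, -0.2736)
v' = (1.7000, -1.1800, -2.6200)
ω' = (0.9536, -0.5179, 1.5976)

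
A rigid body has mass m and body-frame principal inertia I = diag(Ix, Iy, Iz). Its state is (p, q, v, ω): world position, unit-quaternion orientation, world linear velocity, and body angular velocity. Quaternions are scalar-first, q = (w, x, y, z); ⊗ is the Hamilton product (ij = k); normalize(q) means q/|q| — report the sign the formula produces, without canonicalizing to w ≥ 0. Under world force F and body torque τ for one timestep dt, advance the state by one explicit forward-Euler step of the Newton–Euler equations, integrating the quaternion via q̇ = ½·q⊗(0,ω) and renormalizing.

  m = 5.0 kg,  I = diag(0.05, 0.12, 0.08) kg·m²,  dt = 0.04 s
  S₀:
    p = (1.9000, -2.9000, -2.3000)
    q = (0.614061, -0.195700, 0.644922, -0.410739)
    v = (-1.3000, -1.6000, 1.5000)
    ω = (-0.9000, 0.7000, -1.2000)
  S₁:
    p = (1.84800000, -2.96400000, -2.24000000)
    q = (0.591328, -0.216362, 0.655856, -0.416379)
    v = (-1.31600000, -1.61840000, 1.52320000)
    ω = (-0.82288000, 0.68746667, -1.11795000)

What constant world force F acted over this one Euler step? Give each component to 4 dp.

F = (-2.0000, -2.3000, 2.9000)

v₁ − v₀ = (-0.01600000, -0.01840000, 0.02320000)
F = m·Δv/dt = (-2.0000, -2.3000, 2.9000)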